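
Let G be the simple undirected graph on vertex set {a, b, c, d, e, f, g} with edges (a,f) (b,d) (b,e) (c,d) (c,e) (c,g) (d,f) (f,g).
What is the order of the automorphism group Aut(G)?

The degree sequence is [1, 2, 3, 3, 2, 3, 2]. Checking the degree-preserving permutations of the vertex set shows that none except the identity preserves every edge, so Aut(G) is trivial.

1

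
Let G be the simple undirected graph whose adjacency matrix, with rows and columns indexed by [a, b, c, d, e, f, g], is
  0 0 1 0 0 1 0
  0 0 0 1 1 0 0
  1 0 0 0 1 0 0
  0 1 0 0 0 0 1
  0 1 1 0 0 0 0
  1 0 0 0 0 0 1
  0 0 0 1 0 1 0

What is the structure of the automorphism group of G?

G is 2-regular and connected on 7 vertices, i.e. the cycle C_7. C_7 has 7 rotations and 7 reflections, so Aut(C_7) ≅ D_7 of order 14.

the dihedral group of order 14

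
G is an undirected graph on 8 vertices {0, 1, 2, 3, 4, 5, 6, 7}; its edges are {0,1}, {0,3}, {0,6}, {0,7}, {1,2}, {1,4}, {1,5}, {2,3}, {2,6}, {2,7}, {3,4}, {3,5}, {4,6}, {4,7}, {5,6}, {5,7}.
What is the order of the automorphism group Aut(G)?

1152

G is 4-regular and bipartite with parts {1, 3, 6, 7} and {0, 2, 4, 5} (each part is independent and every cross-pair is an edge), so G = K_{4,4}. Each part can be permuted independently (S_4 × S_4) and the two equal-size parts can also be swapped, giving (S_4 × S_4) ⋊ Z_2 of order 2·(4!)² = 1152.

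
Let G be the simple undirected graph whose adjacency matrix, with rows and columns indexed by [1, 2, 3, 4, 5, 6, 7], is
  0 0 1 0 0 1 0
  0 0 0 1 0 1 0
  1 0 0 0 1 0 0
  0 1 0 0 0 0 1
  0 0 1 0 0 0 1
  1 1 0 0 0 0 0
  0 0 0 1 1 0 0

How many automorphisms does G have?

14

Every vertex has degree 2 and the graph is connected, so G is the 7-cycle C_7. The automorphisms of the 7-cycle are exactly the symmetries of a regular 7-gon: the dihedral group D_7, |D_7| = 14.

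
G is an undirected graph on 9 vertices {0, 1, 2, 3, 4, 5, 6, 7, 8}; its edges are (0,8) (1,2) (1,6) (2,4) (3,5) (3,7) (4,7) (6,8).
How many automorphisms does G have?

2

The degree sequence is [1, 2, 2, 2, 2, 1, 2, 2, 2]; the two degree-1 vertices 0 and 5 are the ends of a path, so G = P_9. A path has exactly one nontrivial symmetry — reversal — giving Aut(G) of order 2.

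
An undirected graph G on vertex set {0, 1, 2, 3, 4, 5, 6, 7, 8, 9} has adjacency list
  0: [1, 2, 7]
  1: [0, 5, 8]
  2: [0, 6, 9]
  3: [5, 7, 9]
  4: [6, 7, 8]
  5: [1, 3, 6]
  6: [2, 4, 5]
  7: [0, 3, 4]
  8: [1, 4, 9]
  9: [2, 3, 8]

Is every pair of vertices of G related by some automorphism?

G is 3-regular on 10 vertices with no triangles and no 4-cycles (girth 5): this is the Petersen graph. It is a classical fact that the Petersen graph has automorphism group S_5 (order 120), arising from its description as the Kneser graph K(5,2). This group acts transitively on the 10 vertices.

Yes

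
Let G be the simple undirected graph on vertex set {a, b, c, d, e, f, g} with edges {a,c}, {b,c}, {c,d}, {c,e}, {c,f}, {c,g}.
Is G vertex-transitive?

No

Vertex c is the only vertex of degree 6, so every automorphism fixes it; G is not vertex-transitive.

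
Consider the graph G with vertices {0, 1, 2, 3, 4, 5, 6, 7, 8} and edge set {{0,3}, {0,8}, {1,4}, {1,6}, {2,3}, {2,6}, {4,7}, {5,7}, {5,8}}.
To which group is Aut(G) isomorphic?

D_9

G is 2-regular and connected on 9 vertices, i.e. the cycle C_9. C_9 has 9 rotations and 9 reflections, so Aut(C_9) ≅ D_9 of order 18.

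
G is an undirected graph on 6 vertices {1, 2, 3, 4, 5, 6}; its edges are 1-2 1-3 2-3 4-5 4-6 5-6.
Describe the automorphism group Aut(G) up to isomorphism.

D_3 ≀ Z_2

G has two connected components, {4, 5, 6} and {1, 2, 3}; each is 2-regular, so G = C_3 ⊔ C_3. Aut of a disjoint union of two copies of C_3 is the wreath product D_3 ≀ Z_2, of order 2·6² = 72.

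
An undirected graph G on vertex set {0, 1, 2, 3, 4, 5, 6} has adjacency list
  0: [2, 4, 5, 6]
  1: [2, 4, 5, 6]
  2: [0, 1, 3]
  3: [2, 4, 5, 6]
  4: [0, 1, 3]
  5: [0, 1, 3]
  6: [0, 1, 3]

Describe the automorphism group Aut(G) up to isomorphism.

The vertices split by degree into {0, 1, 3} (degree 4) and {2, 4, 5, 6} (degree 3); every edge runs between the two parts, so G is the complete bipartite graph K_{3,4}. The parts have unequal sizes, so no automorphism swaps them; each part is permuted independently, giving S_3 × S_4 of order 3!·4! = 144.

S_3 × S_4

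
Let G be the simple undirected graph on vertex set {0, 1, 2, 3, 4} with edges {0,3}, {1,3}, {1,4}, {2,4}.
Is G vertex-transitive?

Automorphisms preserve degree, but G has vertices of degree 1 and vertices of degree 2; no automorphism maps one to the other, so G is not vertex-transitive.

No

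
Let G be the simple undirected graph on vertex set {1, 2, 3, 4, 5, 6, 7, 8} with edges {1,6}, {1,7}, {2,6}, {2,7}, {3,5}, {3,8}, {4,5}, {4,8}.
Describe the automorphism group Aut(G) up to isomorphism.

G has two connected components, {3, 4, 5, 8} and {1, 2, 6, 7}; each is 2-regular, so G = C_4 ⊔ C_4. With two isomorphic components, Aut(G) = Aut(C_4) ≀ S_2 = (D_4 × D_4) ⋊ Z_2: permute each cycle by D_4, then optionally swap the two cycles. Order 2·(2·4)² = 128.

(D_4 × D_4) ⋊ Z_2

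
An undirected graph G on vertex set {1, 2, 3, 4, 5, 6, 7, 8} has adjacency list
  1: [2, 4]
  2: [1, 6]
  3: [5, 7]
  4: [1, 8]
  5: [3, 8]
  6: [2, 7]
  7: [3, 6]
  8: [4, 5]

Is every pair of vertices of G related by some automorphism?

Every vertex has degree 2 and the graph is connected, so G is the 8-cycle C_8. The automorphisms of the 8-cycle are exactly the symmetries of a regular 8-gon: the dihedral group D_8, |D_8| = 16. Under this action every vertex can be carried to every other, so G is vertex-transitive.

Yes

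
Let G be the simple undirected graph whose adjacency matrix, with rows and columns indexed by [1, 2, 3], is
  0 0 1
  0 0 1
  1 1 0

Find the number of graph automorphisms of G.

The degree sequence is [1, 1, 2]; the two degree-1 vertices 1 and 2 are the ends of a path, so G = P_3. The only nontrivial automorphism of a path is the end-to-end reflection, so Aut(G) ≅ Z_2.

2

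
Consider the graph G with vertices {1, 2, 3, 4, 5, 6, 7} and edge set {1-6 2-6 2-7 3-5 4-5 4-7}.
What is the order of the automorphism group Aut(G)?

2

The degree sequence is [1, 2, 1, 2, 2, 2, 2]; the two degree-1 vertices 1 and 3 are the ends of a path, so G = P_7. A path has exactly one nontrivial symmetry — reversal — giving Aut(G) of order 2.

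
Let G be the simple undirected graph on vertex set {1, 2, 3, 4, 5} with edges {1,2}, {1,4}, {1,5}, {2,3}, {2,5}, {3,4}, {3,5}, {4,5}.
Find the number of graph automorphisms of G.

Vertex 5 is the unique vertex of degree 4; the remaining 4 vertices each have degree 3 and induce a cycle, so G is the wheel on 5 vertices with hub 5. With the hub fixed, the remaining symmetry is that of the rim cycle C_4, giving the dihedral group D_4.

8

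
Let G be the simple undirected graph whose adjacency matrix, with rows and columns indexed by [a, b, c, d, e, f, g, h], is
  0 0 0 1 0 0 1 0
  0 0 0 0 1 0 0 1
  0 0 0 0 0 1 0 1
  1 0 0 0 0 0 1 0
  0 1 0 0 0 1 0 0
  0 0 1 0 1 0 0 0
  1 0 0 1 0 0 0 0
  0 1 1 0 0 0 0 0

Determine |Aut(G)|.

60

G has two connected components, {b, c, e, f, h} and {a, d, g}; each is 2-regular, so G = C_5 ⊔ C_3. The components are non-isomorphic (different sizes), so Aut(G) = Aut(C_3) × Aut(C_5) = D_3 × D_5 of order 6·10 = 60.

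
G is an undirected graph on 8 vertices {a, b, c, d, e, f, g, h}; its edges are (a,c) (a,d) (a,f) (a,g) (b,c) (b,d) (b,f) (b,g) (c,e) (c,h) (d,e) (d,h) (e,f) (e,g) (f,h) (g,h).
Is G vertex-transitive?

G is 4-regular and bipartite with parts {a, b, e, h} and {c, d, f, g} (each part is independent and every cross-pair is an edge), so G = K_{4,4}. Each part can be permuted independently (S_4 × S_4) and the two equal-size parts can also be swapped, giving (S_4 × S_4) ⋊ Z_2 of order 2·(4!)² = 1152. This group acts transitively on the 8 vertices.

Yes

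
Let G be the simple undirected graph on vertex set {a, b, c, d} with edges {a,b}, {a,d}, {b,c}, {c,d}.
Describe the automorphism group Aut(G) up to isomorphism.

the hyperoctahedral group B_2

G is 2-regular and bipartite on 2^2 = 4 vertices with girth 4; it is the hypercube graph Q_2. Aut(Q_2) consists of the signed permutations of the 2 coordinate axes: 2! permutations times 2^2 sign flips, so |Aut| = 2^2·2! = 8.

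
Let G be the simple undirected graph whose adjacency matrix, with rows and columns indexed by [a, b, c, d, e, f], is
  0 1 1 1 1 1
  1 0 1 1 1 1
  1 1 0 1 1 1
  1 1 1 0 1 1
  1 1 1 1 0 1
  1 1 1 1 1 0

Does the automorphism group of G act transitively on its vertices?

All 6 vertices are pairwise adjacent: G = K_6. Every bijection on the vertex set is an automorphism of K_6; hence Aut(K_6) ≅ S_6, order 720. This group acts transitively on the 6 vertices.

Yes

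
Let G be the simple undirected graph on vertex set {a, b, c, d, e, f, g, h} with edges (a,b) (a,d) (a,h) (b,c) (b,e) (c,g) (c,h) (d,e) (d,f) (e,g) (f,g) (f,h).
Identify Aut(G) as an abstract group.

G is 3-regular and bipartite on 2^3 = 8 vertices with girth 4; it is the hypercube graph Q_3. Aut(Q_3) consists of the signed permutations of the 3 coordinate axes: 3! permutations times 2^3 sign flips, so |Aut| = 2^3·3! = 48.

the hyperoctahedral group B_3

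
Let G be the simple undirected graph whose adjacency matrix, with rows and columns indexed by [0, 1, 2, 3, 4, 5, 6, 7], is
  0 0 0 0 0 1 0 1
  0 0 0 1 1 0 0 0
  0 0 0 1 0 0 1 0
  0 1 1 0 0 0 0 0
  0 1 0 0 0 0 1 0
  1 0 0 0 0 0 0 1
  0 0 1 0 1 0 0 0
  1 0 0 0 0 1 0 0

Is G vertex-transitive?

No

G has two connected components, {1, 2, 3, 4, 6} and {0, 5, 7}; each is 2-regular, so G = C_5 ⊔ C_3. The orbit of 0 under Aut(G) is {0, 5, 7}, which does not contain 1, so G is not vertex-transitive.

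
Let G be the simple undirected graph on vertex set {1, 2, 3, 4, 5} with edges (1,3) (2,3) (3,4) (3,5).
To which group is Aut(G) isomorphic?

Vertex 3 has degree 4 and every other vertex has degree 1, so G is the star K_{1,4} with centre 3. The 4 leaves are pairwise interchangeable while the centre is fixed, giving Aut(G) = S_4.

the symmetric group on 4 letters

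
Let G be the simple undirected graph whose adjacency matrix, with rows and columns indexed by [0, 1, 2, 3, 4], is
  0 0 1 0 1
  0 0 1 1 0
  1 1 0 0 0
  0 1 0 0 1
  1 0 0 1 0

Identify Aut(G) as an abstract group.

G is 2-regular and connected on 5 vertices, i.e. the cycle C_5. C_5 has 5 rotations and 5 reflections, so Aut(C_5) ≅ D_5 of order 10.

the dihedral group of order 10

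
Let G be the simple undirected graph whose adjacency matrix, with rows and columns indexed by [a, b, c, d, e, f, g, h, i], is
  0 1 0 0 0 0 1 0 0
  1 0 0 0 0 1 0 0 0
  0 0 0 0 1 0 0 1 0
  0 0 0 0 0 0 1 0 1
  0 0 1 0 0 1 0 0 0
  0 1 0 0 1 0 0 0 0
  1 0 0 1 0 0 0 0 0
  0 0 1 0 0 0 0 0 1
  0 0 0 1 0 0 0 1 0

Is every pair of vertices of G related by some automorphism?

G is 2-regular and connected on 9 vertices, i.e. the cycle C_9. C_9 has 9 rotations and 9 reflections, so Aut(C_9) ≅ D_9 of order 18. This group acts transitively on the 9 vertices.

Yes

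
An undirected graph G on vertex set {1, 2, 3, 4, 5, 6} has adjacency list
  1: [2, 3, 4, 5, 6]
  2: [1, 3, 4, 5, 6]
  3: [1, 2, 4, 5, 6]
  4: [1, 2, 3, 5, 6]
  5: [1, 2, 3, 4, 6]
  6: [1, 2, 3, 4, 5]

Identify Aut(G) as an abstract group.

S_6

Every vertex has degree 5, so G is the complete graph K_6. Any permutation of the 6 vertices preserves K_6, so Aut(K_6) = S_6 of order 6! = 720.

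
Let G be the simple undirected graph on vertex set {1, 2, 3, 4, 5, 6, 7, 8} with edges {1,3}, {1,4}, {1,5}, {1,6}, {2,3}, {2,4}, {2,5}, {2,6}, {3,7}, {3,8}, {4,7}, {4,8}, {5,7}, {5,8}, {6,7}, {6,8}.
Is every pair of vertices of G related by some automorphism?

G is 4-regular and bipartite with parts {3, 4, 5, 6} and {1, 2, 7, 8} (each part is independent and every cross-pair is an edge), so G = K_{4,4}. Each part can be permuted independently (S_4 × S_4) and the two equal-size parts can also be swapped, giving (S_4 × S_4) ⋊ Z_2 of order 2·(4!)² = 1152. Under this action every vertex can be carried to every other, so G is vertex-transitive.

Yes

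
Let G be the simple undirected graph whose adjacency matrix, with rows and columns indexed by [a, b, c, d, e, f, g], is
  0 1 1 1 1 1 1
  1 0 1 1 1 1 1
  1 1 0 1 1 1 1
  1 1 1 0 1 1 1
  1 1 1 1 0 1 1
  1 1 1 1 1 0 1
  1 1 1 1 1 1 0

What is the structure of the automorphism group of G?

S_7

All 7 vertices are pairwise adjacent: G = K_7. Any permutation of the 7 vertices preserves K_7, so Aut(K_7) = S_7 of order 7! = 5040.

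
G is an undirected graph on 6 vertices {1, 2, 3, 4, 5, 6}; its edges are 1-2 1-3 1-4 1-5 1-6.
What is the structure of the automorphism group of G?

Vertex 1 has degree 5 and every other vertex has degree 1, so G is the star K_{1,5} with centre 1. Any automorphism fixes the centre and permutes the 5 leaves freely, so Aut(G) ≅ S_5 of order 5! = 120.

S_5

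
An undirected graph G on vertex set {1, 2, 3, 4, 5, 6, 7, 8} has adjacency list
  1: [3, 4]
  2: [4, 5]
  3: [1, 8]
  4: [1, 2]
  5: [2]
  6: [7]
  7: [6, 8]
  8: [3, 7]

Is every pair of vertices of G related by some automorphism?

Automorphisms preserve degree, but G has vertices of degree 1 and vertices of degree 2; no automorphism maps one to the other, so G is not vertex-transitive.

No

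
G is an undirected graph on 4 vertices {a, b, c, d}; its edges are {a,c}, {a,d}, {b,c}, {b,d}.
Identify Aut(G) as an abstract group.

G is 2-regular and bipartite on 2^2 = 4 vertices with girth 4; it is the hypercube graph Q_2. The symmetry group of the 2-cube is the hyperoctahedral group B_2 = Z_2 ≀ S_2, of order 2^2·2! = 8.

the hyperoctahedral group B_2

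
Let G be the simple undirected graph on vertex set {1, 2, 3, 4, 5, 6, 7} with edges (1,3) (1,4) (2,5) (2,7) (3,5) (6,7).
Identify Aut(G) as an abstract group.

The degree sequence is [2, 2, 2, 1, 2, 1, 2]; the two degree-1 vertices 4 and 6 are the ends of a path, so G = P_7. A path has exactly one nontrivial symmetry — reversal — giving Aut(G) of order 2.

Z_2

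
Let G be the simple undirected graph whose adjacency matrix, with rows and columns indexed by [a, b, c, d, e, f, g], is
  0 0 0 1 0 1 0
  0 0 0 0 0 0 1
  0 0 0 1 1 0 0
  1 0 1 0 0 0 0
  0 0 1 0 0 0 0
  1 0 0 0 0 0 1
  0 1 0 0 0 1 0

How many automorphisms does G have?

The degree sequence is [2, 1, 2, 2, 1, 2, 2]; the two degree-1 vertices b and e are the ends of a path, so G = P_7. The only nontrivial automorphism of a path is the end-to-end reflection, so Aut(G) ≅ Z_2.

2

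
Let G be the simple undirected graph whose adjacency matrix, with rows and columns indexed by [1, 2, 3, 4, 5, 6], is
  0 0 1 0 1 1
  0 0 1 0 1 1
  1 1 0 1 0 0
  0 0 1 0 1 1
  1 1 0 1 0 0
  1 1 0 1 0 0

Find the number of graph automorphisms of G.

G is 3-regular and bipartite with parts {3, 5, 6} and {1, 2, 4} (each part is independent and every cross-pair is an edge), so G = K_{3,3}. Aut(K_{3,3}) is the wreath product S_3 ≀ Z_2: permute within each part, then optionally swap the parts; |Aut| = 2·(3!)² = 72.

72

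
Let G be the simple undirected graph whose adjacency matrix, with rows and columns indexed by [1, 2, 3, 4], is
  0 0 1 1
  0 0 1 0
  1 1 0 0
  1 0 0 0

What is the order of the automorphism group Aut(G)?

2

The degree sequence is [2, 1, 2, 1]; the two degree-1 vertices 2 and 4 are the ends of a path, so G = P_4. A path has exactly one nontrivial symmetry — reversal — giving Aut(G) of order 2.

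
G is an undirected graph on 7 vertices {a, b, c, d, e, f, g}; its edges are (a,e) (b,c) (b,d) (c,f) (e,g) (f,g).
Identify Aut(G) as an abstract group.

Z_2

The degree sequence is [1, 2, 2, 1, 2, 2, 2]; the two degree-1 vertices a and d are the ends of a path, so G = P_7. The only nontrivial automorphism of a path is the end-to-end reflection, so Aut(G) ≅ Z_2.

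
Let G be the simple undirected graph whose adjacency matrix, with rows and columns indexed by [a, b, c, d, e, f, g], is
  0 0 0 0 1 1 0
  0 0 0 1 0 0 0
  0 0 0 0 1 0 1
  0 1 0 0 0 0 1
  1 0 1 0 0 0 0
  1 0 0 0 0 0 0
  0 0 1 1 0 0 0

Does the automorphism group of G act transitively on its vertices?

Automorphisms preserve degree, but G has vertices of degree 1 and vertices of degree 2; no automorphism maps one to the other, so G is not vertex-transitive.

No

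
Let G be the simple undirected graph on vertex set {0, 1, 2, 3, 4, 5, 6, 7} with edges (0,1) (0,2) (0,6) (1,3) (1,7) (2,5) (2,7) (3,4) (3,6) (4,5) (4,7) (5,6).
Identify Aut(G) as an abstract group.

the hyperoctahedral group B_3

G is 3-regular and bipartite on 2^3 = 8 vertices with girth 4; it is the hypercube graph Q_3. The symmetry group of the 3-cube is the hyperoctahedral group B_3 = Z_2 ≀ S_3, of order 2^3·3! = 48.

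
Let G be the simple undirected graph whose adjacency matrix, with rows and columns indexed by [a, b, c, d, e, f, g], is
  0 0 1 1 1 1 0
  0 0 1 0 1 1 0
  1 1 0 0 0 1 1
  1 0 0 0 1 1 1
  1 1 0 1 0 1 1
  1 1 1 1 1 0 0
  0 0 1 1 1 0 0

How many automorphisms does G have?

1

Degrees alone do not determine every vertex (e.g. a and c both have degree 4), but their neighbour-degree multisets differ: N(a) has degrees [4, 4, 5, 5] while N(c) has degrees [3, 3, 4, 5]. Repeating this refinement separates all vertices, so the only automorphism is the identity.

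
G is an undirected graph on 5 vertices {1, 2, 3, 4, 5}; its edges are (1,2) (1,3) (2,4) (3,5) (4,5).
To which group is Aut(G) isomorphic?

Every vertex has degree 2 and the graph is connected, so G is the 5-cycle C_5. The automorphisms of the 5-cycle are exactly the symmetries of a regular 5-gon: the dihedral group D_5, |D_5| = 10.

D_5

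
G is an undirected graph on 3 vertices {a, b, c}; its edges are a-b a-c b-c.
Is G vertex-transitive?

Yes

All 3 vertices are pairwise adjacent: G = K_3. Every bijection on the vertex set is an automorphism of K_3; hence Aut(K_3) ≅ S_3, order 6. Under this action every vertex can be carried to every other, so G is vertex-transitive.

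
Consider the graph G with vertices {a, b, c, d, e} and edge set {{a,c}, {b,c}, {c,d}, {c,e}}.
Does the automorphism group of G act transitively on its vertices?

No

Vertex c is the only vertex of degree 4, so every automorphism fixes it; G is not vertex-transitive.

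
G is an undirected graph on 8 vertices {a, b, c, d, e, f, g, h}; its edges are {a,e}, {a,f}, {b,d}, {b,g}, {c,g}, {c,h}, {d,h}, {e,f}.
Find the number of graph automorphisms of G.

60

G has two connected components, {b, c, d, g, h} and {a, e, f}; each is 2-regular, so G = C_5 ⊔ C_3. The components are non-isomorphic (different sizes), so Aut(G) = Aut(C_3) × Aut(C_5) = D_3 × D_5 of order 6·10 = 60.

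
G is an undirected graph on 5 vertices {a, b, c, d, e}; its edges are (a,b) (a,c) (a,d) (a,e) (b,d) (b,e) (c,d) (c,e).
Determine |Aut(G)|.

Vertex a is the unique vertex of degree 4; the remaining 4 vertices each have degree 3 and induce a cycle, so G is the wheel on 5 vertices with hub a. With the hub fixed, the remaining symmetry is that of the rim cycle C_4, giving the dihedral group D_4.

8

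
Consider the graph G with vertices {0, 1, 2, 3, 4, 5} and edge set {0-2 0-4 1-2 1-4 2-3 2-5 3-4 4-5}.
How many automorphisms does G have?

The vertices split by degree into {2, 4} (degree 4) and {0, 1, 3, 5} (degree 2); every edge runs between the two parts, so G is the complete bipartite graph K_{2,4}. The parts have unequal sizes, so no automorphism swaps them; each part is permuted independently, giving S_4 × S_2 of order 4!·2! = 48.

48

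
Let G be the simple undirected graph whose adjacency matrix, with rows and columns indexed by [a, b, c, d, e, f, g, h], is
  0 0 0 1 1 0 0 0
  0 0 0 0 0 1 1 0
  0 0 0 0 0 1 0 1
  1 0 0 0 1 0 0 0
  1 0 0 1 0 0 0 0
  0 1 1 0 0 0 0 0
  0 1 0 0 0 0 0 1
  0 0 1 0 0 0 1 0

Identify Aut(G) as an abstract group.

G has two connected components, {b, c, f, g, h} and {a, d, e}; each is 2-regular, so G = C_5 ⊔ C_3. No automorphism exchanges components of different sizes, hence Aut(G) is the direct product D_5 × D_3, order 60.

D_5 × D_3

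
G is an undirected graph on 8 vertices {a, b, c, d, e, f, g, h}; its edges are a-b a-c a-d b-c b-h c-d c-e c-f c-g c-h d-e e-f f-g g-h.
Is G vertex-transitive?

No

Vertex c is the only vertex of degree 7, so every automorphism fixes it; G is not vertex-transitive.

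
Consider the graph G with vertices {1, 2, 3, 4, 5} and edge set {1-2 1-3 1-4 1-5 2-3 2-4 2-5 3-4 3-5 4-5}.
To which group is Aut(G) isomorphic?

the symmetric group on 5 letters

Every vertex has degree 4, so G is the complete graph K_5. Every bijection on the vertex set is an automorphism of K_5; hence Aut(K_5) ≅ S_5, order 120.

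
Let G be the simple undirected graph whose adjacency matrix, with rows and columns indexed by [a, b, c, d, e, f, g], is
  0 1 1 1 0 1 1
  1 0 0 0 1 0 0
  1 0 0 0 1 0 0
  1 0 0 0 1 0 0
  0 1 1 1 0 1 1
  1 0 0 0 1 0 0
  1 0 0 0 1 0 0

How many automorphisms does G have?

240

The vertices split by degree into {a, e} (degree 5) and {b, c, d, f, g} (degree 2); every edge runs between the two parts, so G is the complete bipartite graph K_{2,5}. Automorphisms preserve the bipartition setwise (since the parts differ in size) and act as S_2 × S_5 within it; |Aut| = 240.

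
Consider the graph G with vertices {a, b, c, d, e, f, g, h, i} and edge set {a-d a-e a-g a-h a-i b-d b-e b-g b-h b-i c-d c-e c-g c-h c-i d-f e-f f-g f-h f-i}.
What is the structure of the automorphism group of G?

S_5 × S_4

The vertices split by degree into {a, b, c, f} (degree 5) and {d, e, g, h, i} (degree 4); every edge runs between the two parts, so G is the complete bipartite graph K_{4,5}. Automorphisms preserve the bipartition setwise (since the parts differ in size) and act as S_5 × S_4 within it; |Aut| = 2880.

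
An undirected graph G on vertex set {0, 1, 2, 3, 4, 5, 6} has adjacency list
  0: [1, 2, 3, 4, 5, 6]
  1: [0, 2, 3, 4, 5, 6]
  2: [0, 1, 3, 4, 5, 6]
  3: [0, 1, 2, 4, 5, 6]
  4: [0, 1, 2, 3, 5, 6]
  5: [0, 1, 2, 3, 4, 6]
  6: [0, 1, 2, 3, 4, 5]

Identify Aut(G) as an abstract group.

the symmetric group on 7 letters

All 7 vertices are pairwise adjacent: G = K_7. Every bijection on the vertex set is an automorphism of K_7; hence Aut(K_7) ≅ S_7, order 5040.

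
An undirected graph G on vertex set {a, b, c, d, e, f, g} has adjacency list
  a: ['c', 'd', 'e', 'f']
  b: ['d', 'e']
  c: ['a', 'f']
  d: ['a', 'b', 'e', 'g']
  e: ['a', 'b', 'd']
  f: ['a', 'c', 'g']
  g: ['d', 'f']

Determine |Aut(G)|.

The degree sequence is [4, 2, 2, 4, 3, 3, 2]. Checking the degree-preserving permutations of the vertex set shows that none except the identity preserves every edge, so Aut(G) is trivial.

1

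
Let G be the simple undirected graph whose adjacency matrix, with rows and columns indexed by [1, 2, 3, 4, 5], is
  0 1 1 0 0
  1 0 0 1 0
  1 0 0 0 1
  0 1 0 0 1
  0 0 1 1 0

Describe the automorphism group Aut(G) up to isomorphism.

D_5

Every vertex has degree 2 and the graph is connected, so G is the 5-cycle C_5. The automorphisms of the 5-cycle are exactly the symmetries of a regular 5-gon: the dihedral group D_5, |D_5| = 10.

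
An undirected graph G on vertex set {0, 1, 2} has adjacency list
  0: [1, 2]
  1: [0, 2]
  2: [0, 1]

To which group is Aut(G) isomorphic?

S_3

Every vertex has degree 2, so G is the complete graph K_3. Any permutation of the 3 vertices preserves K_3, so Aut(K_3) = S_3 of order 3! = 6.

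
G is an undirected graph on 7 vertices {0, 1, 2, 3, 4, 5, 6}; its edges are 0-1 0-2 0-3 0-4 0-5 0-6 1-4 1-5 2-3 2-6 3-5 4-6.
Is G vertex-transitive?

No

Vertex 0 is the only vertex of degree 6, so every automorphism fixes it; G is not vertex-transitive.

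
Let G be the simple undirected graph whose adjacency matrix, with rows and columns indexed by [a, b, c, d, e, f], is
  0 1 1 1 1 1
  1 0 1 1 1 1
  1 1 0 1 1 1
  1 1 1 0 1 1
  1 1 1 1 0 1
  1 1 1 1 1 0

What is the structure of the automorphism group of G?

All 6 vertices are pairwise adjacent: G = K_6. Any permutation of the 6 vertices preserves K_6, so Aut(K_6) = S_6 of order 6! = 720.

S_6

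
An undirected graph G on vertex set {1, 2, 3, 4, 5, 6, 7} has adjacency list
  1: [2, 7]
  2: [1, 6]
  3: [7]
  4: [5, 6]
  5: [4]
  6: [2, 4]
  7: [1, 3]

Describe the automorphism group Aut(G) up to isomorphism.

The degree sequence is [2, 2, 1, 2, 1, 2, 2]; the two degree-1 vertices 3 and 5 are the ends of a path, so G = P_7. A path has exactly one nontrivial symmetry — reversal — giving Aut(G) of order 2.

the cyclic group of order 2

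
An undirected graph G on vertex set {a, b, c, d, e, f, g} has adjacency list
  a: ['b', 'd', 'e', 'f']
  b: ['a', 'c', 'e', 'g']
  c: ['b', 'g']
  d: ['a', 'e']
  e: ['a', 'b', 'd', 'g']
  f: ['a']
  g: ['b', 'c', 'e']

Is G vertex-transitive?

Vertex f is the only vertex of degree 1, so every automorphism fixes it; G is not vertex-transitive.

No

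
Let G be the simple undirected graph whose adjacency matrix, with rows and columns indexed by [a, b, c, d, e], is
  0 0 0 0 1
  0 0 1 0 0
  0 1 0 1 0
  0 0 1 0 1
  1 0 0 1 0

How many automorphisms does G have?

2

The degree sequence is [1, 1, 2, 2, 2]; the two degree-1 vertices a and b are the ends of a path, so G = P_5. A path has exactly one nontrivial symmetry — reversal — giving Aut(G) of order 2.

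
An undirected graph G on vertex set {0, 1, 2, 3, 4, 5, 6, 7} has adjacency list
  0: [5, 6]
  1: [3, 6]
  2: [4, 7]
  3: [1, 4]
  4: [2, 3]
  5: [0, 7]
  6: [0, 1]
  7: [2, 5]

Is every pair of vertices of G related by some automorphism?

Every vertex has degree 2 and the graph is connected, so G is the 8-cycle C_8. C_8 has 8 rotations and 8 reflections, so Aut(C_8) ≅ D_8 of order 16. This group acts transitively on the 8 vertices.

Yes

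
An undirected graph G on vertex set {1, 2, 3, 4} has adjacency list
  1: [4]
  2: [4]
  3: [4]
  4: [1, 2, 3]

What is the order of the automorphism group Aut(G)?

6

Vertex 4 has degree 3 and every other vertex has degree 1, so G is the star K_{1,3} with centre 4. Any automorphism fixes the centre and permutes the 3 leaves freely, so Aut(G) ≅ S_3 of order 3! = 6.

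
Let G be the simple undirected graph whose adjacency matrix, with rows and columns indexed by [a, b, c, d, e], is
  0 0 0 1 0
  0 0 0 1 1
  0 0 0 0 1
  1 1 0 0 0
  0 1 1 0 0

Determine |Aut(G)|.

The degree sequence is [1, 2, 1, 2, 2]; the two degree-1 vertices a and c are the ends of a path, so G = P_5. A path has exactly one nontrivial symmetry — reversal — giving Aut(G) of order 2.

2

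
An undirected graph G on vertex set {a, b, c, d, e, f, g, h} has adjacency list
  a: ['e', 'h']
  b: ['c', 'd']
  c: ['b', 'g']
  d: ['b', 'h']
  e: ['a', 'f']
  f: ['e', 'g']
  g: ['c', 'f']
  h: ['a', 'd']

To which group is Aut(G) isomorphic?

D_8

Every vertex has degree 2 and the graph is connected, so G is the 8-cycle C_8. The automorphisms of the 8-cycle are exactly the symmetries of a regular 8-gon: the dihedral group D_8, |D_8| = 16.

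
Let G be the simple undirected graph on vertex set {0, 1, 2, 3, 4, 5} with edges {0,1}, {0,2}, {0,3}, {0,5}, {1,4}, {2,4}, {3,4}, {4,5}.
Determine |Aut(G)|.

48

The vertices split by degree into {0, 4} (degree 4) and {1, 2, 3, 5} (degree 2); every edge runs between the two parts, so G is the complete bipartite graph K_{2,4}. The parts have unequal sizes, so no automorphism swaps them; each part is permuted independently, giving S_4 × S_2 of order 4!·2! = 48.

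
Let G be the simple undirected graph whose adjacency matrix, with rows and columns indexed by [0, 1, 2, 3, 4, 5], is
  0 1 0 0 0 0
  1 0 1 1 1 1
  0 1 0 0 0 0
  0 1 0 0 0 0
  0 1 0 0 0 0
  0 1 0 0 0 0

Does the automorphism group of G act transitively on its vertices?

Vertex 1 is the only vertex of degree 5, so every automorphism fixes it; G is not vertex-transitive.

No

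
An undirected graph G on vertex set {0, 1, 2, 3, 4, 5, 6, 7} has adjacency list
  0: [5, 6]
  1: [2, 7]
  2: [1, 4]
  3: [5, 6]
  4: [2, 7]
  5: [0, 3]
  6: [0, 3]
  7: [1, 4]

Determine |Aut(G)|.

G has two connected components, {1, 2, 4, 7} and {0, 3, 5, 6}; each is 2-regular, so G = C_4 ⊔ C_4. Aut of a disjoint union of two copies of C_4 is the wreath product D_4 ≀ Z_2, of order 2·8² = 128.

128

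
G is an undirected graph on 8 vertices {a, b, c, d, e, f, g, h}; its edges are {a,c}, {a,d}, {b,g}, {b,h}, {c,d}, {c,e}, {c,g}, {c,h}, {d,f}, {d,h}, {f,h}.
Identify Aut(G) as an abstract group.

{e}

The degree sequence is [2, 2, 5, 4, 1, 2, 2, 4]. Checking the degree-preserving permutations of the vertex set shows that none except the identity preserves every edge, so Aut(G) is trivial.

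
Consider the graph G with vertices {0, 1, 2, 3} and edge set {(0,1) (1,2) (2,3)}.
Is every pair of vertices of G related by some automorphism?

Automorphisms preserve degree, but G has vertices of degree 1 and vertices of degree 2; no automorphism maps one to the other, so G is not vertex-transitive.

No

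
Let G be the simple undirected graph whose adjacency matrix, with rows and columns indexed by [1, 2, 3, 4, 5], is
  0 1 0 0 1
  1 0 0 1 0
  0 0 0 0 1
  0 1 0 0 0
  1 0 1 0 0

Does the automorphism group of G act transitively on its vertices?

No

Automorphisms preserve degree, but G has vertices of degree 1 and vertices of degree 2; no automorphism maps one to the other, so G is not vertex-transitive.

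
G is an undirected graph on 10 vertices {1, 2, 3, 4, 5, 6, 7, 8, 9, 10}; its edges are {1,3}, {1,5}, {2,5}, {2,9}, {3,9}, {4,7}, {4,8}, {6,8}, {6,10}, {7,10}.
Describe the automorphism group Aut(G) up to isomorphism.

G has two connected components, {4, 6, 7, 8, 10} and {1, 2, 3, 5, 9}; each is 2-regular, so G = C_5 ⊔ C_5. Aut of a disjoint union of two copies of C_5 is the wreath product D_5 ≀ Z_2, of order 2·10² = 200.

(D_5 × D_5) ⋊ Z_2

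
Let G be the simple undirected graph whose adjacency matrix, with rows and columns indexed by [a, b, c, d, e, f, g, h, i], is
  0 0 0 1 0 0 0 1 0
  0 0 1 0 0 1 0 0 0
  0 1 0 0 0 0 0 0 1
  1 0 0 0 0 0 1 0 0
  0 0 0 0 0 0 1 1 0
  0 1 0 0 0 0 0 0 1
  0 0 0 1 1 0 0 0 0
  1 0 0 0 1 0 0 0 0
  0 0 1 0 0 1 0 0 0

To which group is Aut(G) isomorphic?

G has two connected components, {a, d, e, g, h} and {b, c, f, i}; each is 2-regular, so G = C_5 ⊔ C_4. No automorphism exchanges components of different sizes, hence Aut(G) is the direct product D_5 × D_4, order 80.

D_5 × D_4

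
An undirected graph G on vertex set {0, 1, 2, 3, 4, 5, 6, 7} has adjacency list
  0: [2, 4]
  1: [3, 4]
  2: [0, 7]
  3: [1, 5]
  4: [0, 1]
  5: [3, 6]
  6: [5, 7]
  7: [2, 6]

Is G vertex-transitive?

Yes

Every vertex has degree 2 and the graph is connected, so G is the 8-cycle C_8. C_8 has 8 rotations and 8 reflections, so Aut(C_8) ≅ D_8 of order 16. Under this action every vertex can be carried to every other, so G is vertex-transitive.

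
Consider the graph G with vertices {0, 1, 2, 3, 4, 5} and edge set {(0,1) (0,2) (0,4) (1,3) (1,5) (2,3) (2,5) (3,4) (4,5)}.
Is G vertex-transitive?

G is 3-regular and bipartite with parts {1, 2, 4} and {0, 3, 5} (each part is independent and every cross-pair is an edge), so G = K_{3,3}. Each part can be permuted independently (S_3 × S_3) and the two equal-size parts can also be swapped, giving (S_3 × S_3) ⋊ Z_2 of order 2·(3!)² = 72. This group acts transitively on the 6 vertices.

Yes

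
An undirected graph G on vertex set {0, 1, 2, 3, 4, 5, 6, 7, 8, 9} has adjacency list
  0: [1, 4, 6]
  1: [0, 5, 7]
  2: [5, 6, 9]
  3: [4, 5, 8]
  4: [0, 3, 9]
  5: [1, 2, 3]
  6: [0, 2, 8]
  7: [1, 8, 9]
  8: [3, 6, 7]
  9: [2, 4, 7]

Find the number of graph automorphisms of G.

120

G is 3-regular on 10 vertices with no triangles and no 4-cycles (girth 5): this is the Petersen graph. It is a classical fact that the Petersen graph has automorphism group S_5 (order 120), arising from its description as the Kneser graph K(5,2).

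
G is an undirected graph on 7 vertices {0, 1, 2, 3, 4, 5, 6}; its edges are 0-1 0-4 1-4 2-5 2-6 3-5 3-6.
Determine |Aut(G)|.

48

G has two connected components, {2, 3, 5, 6} and {0, 1, 4}; each is 2-regular, so G = C_4 ⊔ C_3. No automorphism exchanges components of different sizes, hence Aut(G) is the direct product D_3 × D_4, order 48.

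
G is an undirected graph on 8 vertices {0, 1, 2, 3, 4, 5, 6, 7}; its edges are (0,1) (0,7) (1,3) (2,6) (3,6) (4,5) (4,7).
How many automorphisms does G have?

The degree sequence is [2, 2, 1, 2, 2, 1, 2, 2]; the two degree-1 vertices 2 and 5 are the ends of a path, so G = P_8. The only nontrivial automorphism of a path is the end-to-end reflection, so Aut(G) ≅ Z_2.

2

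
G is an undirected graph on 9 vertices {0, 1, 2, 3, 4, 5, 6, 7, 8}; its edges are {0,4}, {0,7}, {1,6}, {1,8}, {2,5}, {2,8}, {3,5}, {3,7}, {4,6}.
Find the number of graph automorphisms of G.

18

G is 2-regular and connected on 9 vertices, i.e. the cycle C_9. The automorphisms of the 9-cycle are exactly the symmetries of a regular 9-gon: the dihedral group D_9, |D_9| = 18.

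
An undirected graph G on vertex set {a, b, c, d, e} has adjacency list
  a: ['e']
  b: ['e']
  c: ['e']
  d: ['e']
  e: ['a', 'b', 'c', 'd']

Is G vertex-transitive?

No

Vertex e is the only vertex of degree 4, so every automorphism fixes it; G is not vertex-transitive.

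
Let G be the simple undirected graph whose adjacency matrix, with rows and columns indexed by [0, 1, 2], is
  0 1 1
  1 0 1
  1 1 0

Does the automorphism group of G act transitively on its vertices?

Every vertex has degree 2, so G is the complete graph K_3. Any permutation of the 3 vertices preserves K_3, so Aut(K_3) = S_3 of order 3! = 6. Under this action every vertex can be carried to every other, so G is vertex-transitive.

Yes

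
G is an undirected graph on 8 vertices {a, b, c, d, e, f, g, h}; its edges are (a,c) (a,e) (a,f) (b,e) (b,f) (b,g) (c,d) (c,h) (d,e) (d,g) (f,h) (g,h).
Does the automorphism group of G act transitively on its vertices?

Yes

G is 3-regular and bipartite on 2^3 = 8 vertices with girth 4; it is the hypercube graph Q_3. Aut(Q_3) consists of the signed permutations of the 3 coordinate axes: 3! permutations times 2^3 sign flips, so |Aut| = 2^3·3! = 48. Under this action every vertex can be carried to every other, so G is vertex-transitive.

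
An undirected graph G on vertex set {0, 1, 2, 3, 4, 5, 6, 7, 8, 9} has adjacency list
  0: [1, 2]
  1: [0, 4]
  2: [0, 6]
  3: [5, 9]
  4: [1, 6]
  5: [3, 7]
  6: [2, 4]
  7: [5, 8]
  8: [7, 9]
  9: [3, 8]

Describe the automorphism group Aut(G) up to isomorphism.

D_5 ≀ Z_2

G has two connected components, {3, 5, 7, 8, 9} and {0, 1, 2, 4, 6}; each is 2-regular, so G = C_5 ⊔ C_5. With two isomorphic components, Aut(G) = Aut(C_5) ≀ S_2 = (D_5 × D_5) ⋊ Z_2: permute each cycle by D_5, then optionally swap the two cycles. Order 2·(2·5)² = 200.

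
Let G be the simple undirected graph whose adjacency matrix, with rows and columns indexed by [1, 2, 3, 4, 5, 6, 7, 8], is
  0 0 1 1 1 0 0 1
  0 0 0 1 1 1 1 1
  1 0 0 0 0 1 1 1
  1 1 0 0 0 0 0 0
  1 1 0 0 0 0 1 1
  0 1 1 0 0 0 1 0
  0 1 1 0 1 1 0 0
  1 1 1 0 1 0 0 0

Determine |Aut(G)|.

1

The degree sequence is [4, 5, 4, 2, 4, 3, 4, 4]. Checking the degree-preserving permutations of the vertex set shows that none except the identity preserves every edge, so Aut(G) is trivial.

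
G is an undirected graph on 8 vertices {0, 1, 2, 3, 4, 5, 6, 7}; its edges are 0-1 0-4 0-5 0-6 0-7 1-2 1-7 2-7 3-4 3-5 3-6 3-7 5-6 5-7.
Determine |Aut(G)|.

1

Degrees alone do not determine every vertex (e.g. 0 and 7 both have degree 5), but their neighbour-degree multisets differ: N(0) has degrees [2, 3, 3, 4, 5] while N(7) has degrees [2, 3, 4, 4, 5]. Repeating this refinement separates all vertices, so the only automorphism is the identity.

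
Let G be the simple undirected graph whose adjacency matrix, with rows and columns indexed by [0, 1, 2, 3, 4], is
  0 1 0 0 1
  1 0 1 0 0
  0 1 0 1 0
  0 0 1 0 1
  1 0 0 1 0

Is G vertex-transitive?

Yes

G is 2-regular and connected on 5 vertices, i.e. the cycle C_5. The automorphisms of the 5-cycle are exactly the symmetries of a regular 5-gon: the dihedral group D_5, |D_5| = 10. Under this action every vertex can be carried to every other, so G is vertex-transitive.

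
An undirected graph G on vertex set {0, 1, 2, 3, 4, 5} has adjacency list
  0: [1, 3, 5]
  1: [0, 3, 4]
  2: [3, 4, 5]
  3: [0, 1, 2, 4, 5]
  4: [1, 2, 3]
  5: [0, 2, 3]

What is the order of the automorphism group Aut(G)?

Vertex 3 is the unique vertex of degree 5; the remaining 5 vertices each have degree 3 and induce a cycle, so G is the wheel on 6 vertices with hub 3. Every automorphism fixes the hub and acts on the rim 5-cycle, so Aut(G) ≅ Aut(C_5) = D_5 of order 10.

10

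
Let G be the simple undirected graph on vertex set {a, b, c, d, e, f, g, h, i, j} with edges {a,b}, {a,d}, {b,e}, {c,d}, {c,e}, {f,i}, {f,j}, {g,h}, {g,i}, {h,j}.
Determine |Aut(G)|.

200

G has two connected components, {a, b, c, d, e} and {f, g, h, i, j}; each is 2-regular, so G = C_5 ⊔ C_5. Aut of a disjoint union of two copies of C_5 is the wreath product D_5 ≀ Z_2, of order 2·10² = 200.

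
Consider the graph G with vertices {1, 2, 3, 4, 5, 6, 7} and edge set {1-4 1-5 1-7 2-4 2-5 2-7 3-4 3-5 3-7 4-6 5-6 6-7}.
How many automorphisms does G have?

The vertices split by degree into {4, 5, 7} (degree 4) and {1, 2, 3, 6} (degree 3); every edge runs between the two parts, so G is the complete bipartite graph K_{3,4}. The parts have unequal sizes, so no automorphism swaps them; each part is permuted independently, giving S_3 × S_4 of order 3!·4! = 144.

144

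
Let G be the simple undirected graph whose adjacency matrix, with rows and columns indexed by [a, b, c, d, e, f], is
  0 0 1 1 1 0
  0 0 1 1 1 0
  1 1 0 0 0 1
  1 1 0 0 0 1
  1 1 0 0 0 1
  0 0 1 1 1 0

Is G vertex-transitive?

Yes

G is 3-regular and bipartite with parts {c, d, e} and {a, b, f} (each part is independent and every cross-pair is an edge), so G = K_{3,3}. Aut(K_{3,3}) is the wreath product S_3 ≀ Z_2: permute within each part, then optionally swap the parts; |Aut| = 2·(3!)² = 72. Under this action every vertex can be carried to every other, so G is vertex-transitive.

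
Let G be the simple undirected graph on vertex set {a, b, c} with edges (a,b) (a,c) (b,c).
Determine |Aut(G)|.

6

All 3 vertices are pairwise adjacent: G = K_3. Any permutation of the 3 vertices preserves K_3, so Aut(K_3) = S_3 of order 3! = 6.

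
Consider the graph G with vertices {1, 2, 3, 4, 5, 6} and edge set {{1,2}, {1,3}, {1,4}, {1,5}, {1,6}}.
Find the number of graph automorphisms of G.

Vertex 1 has degree 5 and every other vertex has degree 1, so G is the star K_{1,5} with centre 1. Any automorphism fixes the centre and permutes the 5 leaves freely, so Aut(G) ≅ S_5 of order 5! = 120.

120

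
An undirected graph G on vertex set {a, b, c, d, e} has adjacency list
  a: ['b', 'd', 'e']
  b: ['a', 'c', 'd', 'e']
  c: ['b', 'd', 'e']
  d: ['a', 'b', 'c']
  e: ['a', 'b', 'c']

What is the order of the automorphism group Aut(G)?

8

Vertex b is the unique vertex of degree 4; the remaining 4 vertices each have degree 3 and induce a cycle, so G is the wheel on 5 vertices with hub b. Every automorphism fixes the hub and acts on the rim 4-cycle, so Aut(G) ≅ Aut(C_4) = D_4 of order 8.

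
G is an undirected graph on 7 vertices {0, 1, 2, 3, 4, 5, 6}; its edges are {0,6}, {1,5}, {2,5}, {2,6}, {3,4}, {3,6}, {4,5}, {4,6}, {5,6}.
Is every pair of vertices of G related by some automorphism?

No

Vertex 4 is the only vertex of degree 3, so every automorphism fixes it; G is not vertex-transitive.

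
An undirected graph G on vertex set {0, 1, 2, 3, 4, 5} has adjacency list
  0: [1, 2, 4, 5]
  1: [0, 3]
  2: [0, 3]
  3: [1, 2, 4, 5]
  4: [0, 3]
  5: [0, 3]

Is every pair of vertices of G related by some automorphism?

No

Automorphisms preserve degree, but G has vertices of degree 2 and vertices of degree 4; no automorphism maps one to the other, so G is not vertex-transitive.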